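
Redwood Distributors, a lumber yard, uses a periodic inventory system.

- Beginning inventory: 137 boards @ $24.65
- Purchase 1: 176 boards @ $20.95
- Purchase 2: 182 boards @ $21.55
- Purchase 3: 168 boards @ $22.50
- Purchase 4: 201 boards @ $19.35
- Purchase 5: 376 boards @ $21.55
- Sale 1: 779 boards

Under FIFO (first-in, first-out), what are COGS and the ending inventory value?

COGS = $17,010.95; ending inventory = $9,747.55

Sale 1 (779) [FIFO — oldest first]: 137 @ $24.65 + 176 @ $20.95 + 182 @ $21.55 + 168 @ $22.50 + 116 @ $19.35 = $17,010.95
Ending inventory: 85 @ $19.35 + 376 @ $21.55 = $9,747.55
Check: goods available $26,758.50 = COGS $17,010.95 + ending $9,747.55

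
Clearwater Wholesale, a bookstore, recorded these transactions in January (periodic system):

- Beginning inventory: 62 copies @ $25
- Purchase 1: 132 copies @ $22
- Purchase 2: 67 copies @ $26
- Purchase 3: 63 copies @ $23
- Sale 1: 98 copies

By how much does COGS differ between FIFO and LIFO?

$17

FIFO COGS: 62 @ $25 + 36 @ $22 = $2,342
LIFO COGS: 63 @ $23 + 35 @ $26 = $2,359
Difference = |$2,342 − $2,359| = $17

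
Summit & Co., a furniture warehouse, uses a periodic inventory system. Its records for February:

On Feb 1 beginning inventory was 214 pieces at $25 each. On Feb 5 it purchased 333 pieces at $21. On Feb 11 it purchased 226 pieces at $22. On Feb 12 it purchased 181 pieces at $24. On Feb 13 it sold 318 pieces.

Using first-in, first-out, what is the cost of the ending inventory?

Ending inventory = $14,125

Feb 13, 318 sold [FIFO — oldest first]: 214 @ $25 + 104 @ $21 = $7,534
Ending inventory: 229 @ $21 + 226 @ $22 + 181 @ $24 = $14,125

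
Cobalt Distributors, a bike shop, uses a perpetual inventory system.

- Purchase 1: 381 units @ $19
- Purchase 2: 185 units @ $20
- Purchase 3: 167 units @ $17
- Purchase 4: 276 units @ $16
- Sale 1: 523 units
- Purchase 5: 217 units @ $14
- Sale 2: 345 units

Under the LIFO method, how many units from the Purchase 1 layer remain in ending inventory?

358

Sale 1 (523) [LIFO — newest first]: 276 @ $16 + 167 @ $17 + 80 @ $20 = $8,855
Sale 2 (345) [LIFO — newest first]: 217 @ $14 + 105 @ $20 + 23 @ $19 = $5,575
Total COGS = $8,855 + $5,575 = $14,430
Ending inventory: 358 @ $19 = $6,802
Check: goods available $21,232 = COGS $14,430 + ending $6,802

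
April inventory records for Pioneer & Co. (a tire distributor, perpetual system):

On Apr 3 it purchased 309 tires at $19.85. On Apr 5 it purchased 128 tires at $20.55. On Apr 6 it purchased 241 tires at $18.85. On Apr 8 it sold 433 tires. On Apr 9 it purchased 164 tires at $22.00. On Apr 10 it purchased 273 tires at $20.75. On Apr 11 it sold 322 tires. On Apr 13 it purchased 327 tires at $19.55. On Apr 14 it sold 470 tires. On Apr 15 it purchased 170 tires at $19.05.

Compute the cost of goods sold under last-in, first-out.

Apr 8, 433 sold [LIFO — newest first]: 241 @ $18.85 + 128 @ $20.55 + 64 @ $19.85 = $8,443.65
Apr 11, 322 sold [LIFO — newest first]: 273 @ $20.75 + 49 @ $22.00 = $6,742.75
Apr 14, 470 sold [LIFO — newest first]: 327 @ $19.55 + 115 @ $22.00 + 28 @ $19.85 = $9,478.65
Total COGS = $8,443.65 + $6,742.75 + $9,478.65 = $24,665.05
Ending inventory: 217 @ $19.85 + 170 @ $19.05 = $7,545.95
Check: goods available $32,211.00 = COGS $24,665.05 + ending $7,545.95

COGS = $24,665.05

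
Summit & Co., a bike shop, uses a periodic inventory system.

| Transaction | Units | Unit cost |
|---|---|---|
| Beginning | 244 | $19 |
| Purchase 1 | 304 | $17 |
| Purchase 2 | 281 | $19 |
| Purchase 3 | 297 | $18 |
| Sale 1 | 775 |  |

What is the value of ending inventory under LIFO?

Ending inventory = $6,455

Sale 1 (775) [LIFO — newest first]: 297 @ $18 + 281 @ $19 + 197 @ $17 = $14,034
Ending inventory: 244 @ $19 + 107 @ $17 = $6,455
Check: goods available $20,489 = COGS $14,034 + ending $6,455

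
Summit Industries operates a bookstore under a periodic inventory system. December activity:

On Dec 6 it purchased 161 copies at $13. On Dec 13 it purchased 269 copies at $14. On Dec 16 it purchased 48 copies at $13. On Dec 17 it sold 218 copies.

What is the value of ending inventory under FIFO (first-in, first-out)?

Dec 17, 218 sold [FIFO — oldest first]: 161 @ $13 + 57 @ $14 = $2,891
Ending inventory: 212 @ $14 + 48 @ $13 = $3,592
Check: goods available $6,483 = COGS $2,891 + ending $3,592

Ending inventory = $3,592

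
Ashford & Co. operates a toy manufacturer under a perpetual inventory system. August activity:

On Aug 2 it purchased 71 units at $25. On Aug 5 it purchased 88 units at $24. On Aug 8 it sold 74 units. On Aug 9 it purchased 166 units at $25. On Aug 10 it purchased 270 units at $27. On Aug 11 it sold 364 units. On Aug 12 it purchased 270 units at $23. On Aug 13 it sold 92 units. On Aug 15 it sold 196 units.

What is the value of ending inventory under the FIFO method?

Ending inventory = $3,197

Aug 8, 74 sold [FIFO — oldest first]: 71 @ $25 + 3 @ $24 = $1,847
Aug 11, 364 sold [FIFO — oldest first]: 85 @ $24 + 166 @ $25 + 113 @ $27 = $9,241
Aug 13, 92 sold [FIFO — oldest first]: 92 @ $27 = $2,484
Aug 15, 196 sold [FIFO — oldest first]: 65 @ $27 + 131 @ $23 = $4,768
Total COGS = $1,847 + $9,241 + $2,484 + $4,768 = $18,340
Ending inventory: 139 @ $23 = $3,197
Check: goods available $21,537 = COGS $18,340 + ending $3,197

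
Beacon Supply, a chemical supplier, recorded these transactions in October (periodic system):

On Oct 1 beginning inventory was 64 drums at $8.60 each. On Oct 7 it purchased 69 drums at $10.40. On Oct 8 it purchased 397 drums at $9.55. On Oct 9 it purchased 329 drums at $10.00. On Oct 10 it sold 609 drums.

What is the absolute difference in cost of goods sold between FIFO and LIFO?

FIFO COGS: 64 @ $8.60 + 69 @ $10.40 + 397 @ $9.55 + 79 @ $10.00 = $5,849.35
LIFO COGS: 329 @ $10.00 + 280 @ $9.55 = $5,964.00
Difference = |$5,849.35 − $5,964.00| = $114.65

$114.65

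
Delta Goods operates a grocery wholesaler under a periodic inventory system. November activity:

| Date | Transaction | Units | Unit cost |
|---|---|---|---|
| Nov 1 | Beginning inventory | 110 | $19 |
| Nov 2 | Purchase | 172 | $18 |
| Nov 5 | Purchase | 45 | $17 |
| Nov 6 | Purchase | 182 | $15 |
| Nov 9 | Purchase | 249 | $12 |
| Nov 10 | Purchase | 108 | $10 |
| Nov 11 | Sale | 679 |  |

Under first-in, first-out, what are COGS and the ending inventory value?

Nov 11, 679 sold [FIFO — oldest first]: 110 @ $19 + 172 @ $18 + 45 @ $17 + 182 @ $15 + 170 @ $12 = $10,721
Ending inventory: 79 @ $12 + 108 @ $10 = $2,028

COGS = $10,721; ending inventory = $2,028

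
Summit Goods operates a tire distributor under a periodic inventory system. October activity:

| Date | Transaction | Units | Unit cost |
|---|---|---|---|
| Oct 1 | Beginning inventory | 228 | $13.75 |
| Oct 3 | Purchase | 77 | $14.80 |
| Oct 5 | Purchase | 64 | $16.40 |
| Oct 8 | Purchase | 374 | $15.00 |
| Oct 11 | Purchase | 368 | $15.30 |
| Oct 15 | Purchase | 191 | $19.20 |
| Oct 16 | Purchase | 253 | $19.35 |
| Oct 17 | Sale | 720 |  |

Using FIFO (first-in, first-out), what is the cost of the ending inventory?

Oct 17, 720 sold [FIFO — oldest first]: 228 @ $13.75 + 77 @ $14.80 + 64 @ $16.40 + 351 @ $15.00 = $10,589.20
Ending inventory: 23 @ $15.00 + 368 @ $15.30 + 191 @ $19.20 + 253 @ $19.35 = $14,538.15
Check: goods available $25,127.35 = COGS $10,589.20 + ending $14,538.15

Ending inventory = $14,538.15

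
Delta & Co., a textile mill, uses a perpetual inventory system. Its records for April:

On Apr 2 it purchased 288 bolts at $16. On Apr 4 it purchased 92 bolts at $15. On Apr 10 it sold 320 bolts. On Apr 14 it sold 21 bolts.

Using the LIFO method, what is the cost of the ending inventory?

Ending inventory = $624

Apr 10, 320 sold [LIFO — newest first]: 92 @ $15 + 228 @ $16 = $5,028
Apr 14, 21 sold [LIFO — newest first]: 21 @ $16 = $336
Total COGS = $5,028 + $336 = $5,364
Ending inventory: 39 @ $16 = $624
Check: goods available $5,988 = COGS $5,364 + ending $624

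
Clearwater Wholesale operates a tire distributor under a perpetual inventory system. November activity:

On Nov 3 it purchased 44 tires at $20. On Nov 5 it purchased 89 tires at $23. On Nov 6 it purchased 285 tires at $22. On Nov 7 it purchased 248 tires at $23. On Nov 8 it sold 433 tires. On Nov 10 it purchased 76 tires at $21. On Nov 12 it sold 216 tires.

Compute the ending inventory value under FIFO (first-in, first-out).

Nov 8, 433 sold [FIFO — oldest first]: 44 @ $20 + 89 @ $23 + 285 @ $22 + 15 @ $23 = $9,542
Nov 12, 216 sold [FIFO — oldest first]: 216 @ $23 = $4,968
Total COGS = $9,542 + $4,968 = $14,510
Ending inventory: 17 @ $23 + 76 @ $21 = $1,987

Ending inventory = $1,987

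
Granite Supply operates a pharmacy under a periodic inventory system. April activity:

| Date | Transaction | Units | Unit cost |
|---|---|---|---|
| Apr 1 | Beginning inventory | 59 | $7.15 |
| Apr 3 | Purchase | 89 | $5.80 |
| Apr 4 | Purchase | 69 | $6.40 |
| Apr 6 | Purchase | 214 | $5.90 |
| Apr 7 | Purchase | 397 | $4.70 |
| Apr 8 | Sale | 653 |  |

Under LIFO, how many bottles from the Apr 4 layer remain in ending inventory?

27

Apr 8, 653 sold [LIFO — newest first]: 397 @ $4.70 + 214 @ $5.90 + 42 @ $6.40 = $3,397.30
Ending inventory: 59 @ $7.15 + 89 @ $5.80 + 27 @ $6.40 = $1,110.85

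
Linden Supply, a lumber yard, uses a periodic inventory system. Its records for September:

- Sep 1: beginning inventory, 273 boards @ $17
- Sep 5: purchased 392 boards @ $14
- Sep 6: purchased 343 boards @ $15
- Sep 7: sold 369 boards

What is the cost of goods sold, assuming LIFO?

Sep 7, 369 sold [LIFO — newest first]: 343 @ $15 + 26 @ $14 = $5,509
Ending inventory: 273 @ $17 + 366 @ $14 = $9,765
Check: goods available $15,274 = COGS $5,509 + ending $9,765

COGS = $5,509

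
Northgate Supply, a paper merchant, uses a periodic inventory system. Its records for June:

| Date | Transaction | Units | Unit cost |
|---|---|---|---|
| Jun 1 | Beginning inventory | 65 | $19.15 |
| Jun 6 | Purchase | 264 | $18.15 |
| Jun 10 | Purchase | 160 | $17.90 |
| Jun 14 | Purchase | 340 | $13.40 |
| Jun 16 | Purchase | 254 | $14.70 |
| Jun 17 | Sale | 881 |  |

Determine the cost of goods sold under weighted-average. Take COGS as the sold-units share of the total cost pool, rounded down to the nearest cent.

Jun 17, sell 881: 881/1083 × $17,190.15 → $13,983.86
Ending inventory (cost pool remaining) = $3,206.29

COGS = $13,983.86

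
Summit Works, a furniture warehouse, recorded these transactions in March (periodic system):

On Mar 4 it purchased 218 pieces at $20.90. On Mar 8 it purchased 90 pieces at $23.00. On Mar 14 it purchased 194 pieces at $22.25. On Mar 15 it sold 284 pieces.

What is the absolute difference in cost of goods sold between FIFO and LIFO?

FIFO COGS: 218 @ $20.90 + 66 @ $23.00 = $6,074.20
LIFO COGS: 194 @ $22.25 + 90 @ $23.00 = $6,386.50
Difference = |$6,074.20 − $6,386.50| = $312.30

$312.30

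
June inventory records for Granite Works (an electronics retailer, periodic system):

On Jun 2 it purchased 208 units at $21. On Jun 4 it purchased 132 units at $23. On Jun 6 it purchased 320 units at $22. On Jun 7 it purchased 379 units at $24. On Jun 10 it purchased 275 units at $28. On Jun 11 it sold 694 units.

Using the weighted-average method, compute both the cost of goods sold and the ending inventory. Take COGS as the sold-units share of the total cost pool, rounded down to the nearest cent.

COGS = $16,499.66; ending inventory = $14,740.34

Jun 11, sell 694: 694/1314 × $31,240.00 → $16,499.66
Ending inventory (cost pool remaining) = $14,740.34
Check: goods available $31,240.00 = COGS $16,499.66 + ending $14,740.34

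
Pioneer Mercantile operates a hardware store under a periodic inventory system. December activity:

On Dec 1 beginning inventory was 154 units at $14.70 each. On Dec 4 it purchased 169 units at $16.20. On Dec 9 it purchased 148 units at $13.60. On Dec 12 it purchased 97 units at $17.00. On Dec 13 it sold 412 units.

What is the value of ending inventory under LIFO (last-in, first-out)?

Dec 13, 412 sold [LIFO — newest first]: 97 @ $17.00 + 148 @ $13.60 + 167 @ $16.20 = $6,367.20
Ending inventory: 154 @ $14.70 + 2 @ $16.20 = $2,296.20

Ending inventory = $2,296.20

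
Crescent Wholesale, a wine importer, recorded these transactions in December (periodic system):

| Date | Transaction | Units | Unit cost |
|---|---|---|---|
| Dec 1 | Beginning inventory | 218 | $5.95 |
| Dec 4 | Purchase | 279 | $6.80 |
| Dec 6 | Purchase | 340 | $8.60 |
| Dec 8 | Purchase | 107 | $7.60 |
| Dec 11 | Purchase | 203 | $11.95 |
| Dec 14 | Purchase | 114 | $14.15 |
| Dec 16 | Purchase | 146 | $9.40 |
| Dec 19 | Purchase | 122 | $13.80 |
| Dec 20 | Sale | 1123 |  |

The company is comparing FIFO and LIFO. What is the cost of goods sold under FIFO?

FIFO COGS: 218 @ $5.95 + 279 @ $6.80 + 340 @ $8.60 + 107 @ $7.60 + 179 @ $11.95 = $9,070.55
LIFO COGS: 122 @ $13.80 + 146 @ $9.40 + 114 @ $14.15 + 203 @ $11.95 + 107 @ $7.60 + 340 @ $8.60 + 91 @ $6.80 = $11,450.95

COGS = $9,070.55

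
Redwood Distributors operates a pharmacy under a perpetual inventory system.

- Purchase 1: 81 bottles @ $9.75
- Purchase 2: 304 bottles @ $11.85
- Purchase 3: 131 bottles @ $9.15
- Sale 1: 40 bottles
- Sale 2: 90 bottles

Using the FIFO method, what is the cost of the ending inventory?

Ending inventory = $4,220.40

Sale 1 (40) [FIFO — oldest first]: 40 @ $9.75 = $390.00
Sale 2 (90) [FIFO — oldest first]: 41 @ $9.75 + 49 @ $11.85 = $980.40
Total COGS = $390.00 + $980.40 = $1,370.40
Ending inventory: 255 @ $11.85 + 131 @ $9.15 = $4,220.40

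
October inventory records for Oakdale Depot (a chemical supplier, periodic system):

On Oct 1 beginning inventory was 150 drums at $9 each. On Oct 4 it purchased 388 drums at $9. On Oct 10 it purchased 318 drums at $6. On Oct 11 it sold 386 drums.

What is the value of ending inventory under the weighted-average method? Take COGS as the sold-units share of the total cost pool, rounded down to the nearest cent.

Oct 11, sell 386: 386/856 × $6,750.00 → $3,043.80
Ending inventory (cost pool remaining) = $3,706.20

Ending inventory = $3,706.20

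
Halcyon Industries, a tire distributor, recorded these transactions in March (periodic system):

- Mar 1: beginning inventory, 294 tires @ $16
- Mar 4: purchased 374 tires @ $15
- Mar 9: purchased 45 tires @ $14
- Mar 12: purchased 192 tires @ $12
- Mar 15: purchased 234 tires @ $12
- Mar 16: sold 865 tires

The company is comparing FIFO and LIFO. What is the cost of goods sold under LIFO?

COGS = $11,672

FIFO COGS: 294 @ $16 + 374 @ $15 + 45 @ $14 + 152 @ $12 = $12,768
LIFO COGS: 234 @ $12 + 192 @ $12 + 45 @ $14 + 374 @ $15 + 20 @ $16 = $11,672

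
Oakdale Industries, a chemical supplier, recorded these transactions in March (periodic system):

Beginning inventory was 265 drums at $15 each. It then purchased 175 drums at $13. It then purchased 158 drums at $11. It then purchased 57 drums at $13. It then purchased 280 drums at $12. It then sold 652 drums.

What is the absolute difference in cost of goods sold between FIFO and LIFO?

FIFO COGS: 265 @ $15 + 175 @ $13 + 158 @ $11 + 54 @ $13 = $8,690
LIFO COGS: 280 @ $12 + 57 @ $13 + 158 @ $11 + 157 @ $13 = $7,880
Difference = |$8,690 − $7,880| = $810

$810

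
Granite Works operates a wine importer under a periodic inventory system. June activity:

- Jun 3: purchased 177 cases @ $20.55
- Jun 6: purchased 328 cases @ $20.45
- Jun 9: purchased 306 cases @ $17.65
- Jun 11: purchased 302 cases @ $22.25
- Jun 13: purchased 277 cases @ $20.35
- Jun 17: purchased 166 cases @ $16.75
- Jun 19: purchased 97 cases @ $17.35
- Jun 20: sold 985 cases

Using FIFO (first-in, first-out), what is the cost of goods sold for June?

COGS = $19,617.35

Jun 20, 985 sold [FIFO — oldest first]: 177 @ $20.55 + 328 @ $20.45 + 306 @ $17.65 + 174 @ $22.25 = $19,617.35
Ending inventory: 128 @ $22.25 + 277 @ $20.35 + 166 @ $16.75 + 97 @ $17.35 = $12,948.40
Check: goods available $32,565.75 = COGS $19,617.35 + ending $12,948.40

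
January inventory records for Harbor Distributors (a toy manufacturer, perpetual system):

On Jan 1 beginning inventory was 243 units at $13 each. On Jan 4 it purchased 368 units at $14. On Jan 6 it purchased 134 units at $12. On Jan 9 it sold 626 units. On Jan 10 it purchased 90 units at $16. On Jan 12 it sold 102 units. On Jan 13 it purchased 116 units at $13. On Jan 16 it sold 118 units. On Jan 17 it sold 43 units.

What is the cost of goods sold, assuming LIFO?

COGS = $12,061

Jan 9, 626 sold [LIFO — newest first]: 134 @ $12 + 368 @ $14 + 124 @ $13 = $8,372
Jan 12, 102 sold [LIFO — newest first]: 90 @ $16 + 12 @ $13 = $1,596
Jan 16, 118 sold [LIFO — newest first]: 116 @ $13 + 2 @ $13 = $1,534
Jan 17, 43 sold [LIFO — newest first]: 43 @ $13 = $559
Total COGS = $8,372 + $1,596 + $1,534 + $559 = $12,061
Ending inventory: 62 @ $13 = $806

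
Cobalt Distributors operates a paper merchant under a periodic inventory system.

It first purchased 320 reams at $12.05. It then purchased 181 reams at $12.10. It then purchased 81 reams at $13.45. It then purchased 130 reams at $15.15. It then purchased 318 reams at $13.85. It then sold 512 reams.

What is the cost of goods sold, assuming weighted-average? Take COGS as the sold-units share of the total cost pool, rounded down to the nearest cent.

Sale 1, sell 512: 512/1030 × $13,509.35 → $6,715.32
Ending inventory (cost pool remaining) = $6,794.03

COGS = $6,715.32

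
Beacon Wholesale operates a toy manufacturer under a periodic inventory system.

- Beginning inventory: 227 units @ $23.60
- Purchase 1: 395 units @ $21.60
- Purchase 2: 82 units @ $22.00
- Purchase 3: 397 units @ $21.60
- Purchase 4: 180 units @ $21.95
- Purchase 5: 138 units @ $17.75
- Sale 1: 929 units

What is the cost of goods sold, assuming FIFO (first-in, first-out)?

Sale 1 (929) [FIFO — oldest first]: 227 @ $23.60 + 395 @ $21.60 + 82 @ $22.00 + 225 @ $21.60 = $20,553.20
Ending inventory: 172 @ $21.60 + 180 @ $21.95 + 138 @ $17.75 = $10,115.70
Check: goods available $30,668.90 = COGS $20,553.20 + ending $10,115.70

COGS = $20,553.20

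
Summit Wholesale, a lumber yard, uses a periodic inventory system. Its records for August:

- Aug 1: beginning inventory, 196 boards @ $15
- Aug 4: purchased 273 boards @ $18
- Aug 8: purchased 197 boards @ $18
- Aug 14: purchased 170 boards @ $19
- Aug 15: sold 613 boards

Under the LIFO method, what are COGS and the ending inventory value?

Aug 15, 613 sold [LIFO — newest first]: 170 @ $19 + 197 @ $18 + 246 @ $18 = $11,204
Ending inventory: 196 @ $15 + 27 @ $18 = $3,426

COGS = $11,204; ending inventory = $3,426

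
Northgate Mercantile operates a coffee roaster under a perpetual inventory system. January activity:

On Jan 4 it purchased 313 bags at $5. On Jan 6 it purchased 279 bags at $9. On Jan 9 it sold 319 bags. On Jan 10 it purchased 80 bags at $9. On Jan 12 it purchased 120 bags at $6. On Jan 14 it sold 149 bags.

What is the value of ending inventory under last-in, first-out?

Jan 9, 319 sold [LIFO — newest first]: 279 @ $9 + 40 @ $5 = $2,711
Jan 14, 149 sold [LIFO — newest first]: 120 @ $6 + 29 @ $9 = $981
Total COGS = $2,711 + $981 = $3,692
Ending inventory: 273 @ $5 + 51 @ $9 = $1,824

Ending inventory = $1,824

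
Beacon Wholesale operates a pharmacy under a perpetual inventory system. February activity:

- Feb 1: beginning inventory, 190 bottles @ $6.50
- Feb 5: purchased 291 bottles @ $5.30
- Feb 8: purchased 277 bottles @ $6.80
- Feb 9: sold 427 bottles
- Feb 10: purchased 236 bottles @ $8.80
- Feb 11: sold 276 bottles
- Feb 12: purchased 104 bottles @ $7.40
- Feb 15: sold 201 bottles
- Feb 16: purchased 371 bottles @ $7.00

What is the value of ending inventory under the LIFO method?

Ending inventory = $3,853.20

Feb 9, 427 sold [LIFO — newest first]: 277 @ $6.80 + 150 @ $5.30 = $2,678.60
Feb 11, 276 sold [LIFO — newest first]: 236 @ $8.80 + 40 @ $5.30 = $2,288.80
Feb 15, 201 sold [LIFO — newest first]: 104 @ $7.40 + 97 @ $5.30 = $1,283.70
Total COGS = $2,678.60 + $2,288.80 + $1,283.70 = $6,251.10
Ending inventory: 190 @ $6.50 + 4 @ $5.30 + 371 @ $7.00 = $3,853.20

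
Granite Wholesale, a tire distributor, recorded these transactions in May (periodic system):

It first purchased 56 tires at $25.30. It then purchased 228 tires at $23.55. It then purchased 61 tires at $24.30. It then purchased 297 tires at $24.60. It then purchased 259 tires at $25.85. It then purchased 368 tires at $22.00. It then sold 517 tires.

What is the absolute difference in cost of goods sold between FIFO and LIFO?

FIFO COGS: 56 @ $25.30 + 228 @ $23.55 + 61 @ $24.30 + 172 @ $24.60 = $12,499.70
LIFO COGS: 368 @ $22.00 + 149 @ $25.85 = $11,947.65
Difference = |$12,499.70 − $11,947.65| = $552.05

$552.05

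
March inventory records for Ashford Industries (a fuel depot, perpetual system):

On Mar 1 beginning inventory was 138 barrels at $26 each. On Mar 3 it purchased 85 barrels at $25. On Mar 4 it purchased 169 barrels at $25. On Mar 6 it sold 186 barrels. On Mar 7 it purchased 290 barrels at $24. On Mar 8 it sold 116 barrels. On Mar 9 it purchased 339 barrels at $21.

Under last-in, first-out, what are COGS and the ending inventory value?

COGS = $7,434; ending inventory = $16,583

Mar 6, 186 sold [LIFO — newest first]: 169 @ $25 + 17 @ $25 = $4,650
Mar 8, 116 sold [LIFO — newest first]: 116 @ $24 = $2,784
Total COGS = $4,650 + $2,784 = $7,434
Ending inventory: 138 @ $26 + 68 @ $25 + 174 @ $24 + 339 @ $21 = $16,583
Check: goods available $24,017 = COGS $7,434 + ending $16,583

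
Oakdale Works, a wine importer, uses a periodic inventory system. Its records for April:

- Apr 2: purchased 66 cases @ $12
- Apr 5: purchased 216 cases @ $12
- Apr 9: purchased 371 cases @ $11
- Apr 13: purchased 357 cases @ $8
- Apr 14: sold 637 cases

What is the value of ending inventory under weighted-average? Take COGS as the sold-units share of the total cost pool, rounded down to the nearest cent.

Ending inventory = $3,811.62

Apr 14, sell 637: 637/1010 × $10,321.00 → $6,509.38
Ending inventory (cost pool remaining) = $3,811.62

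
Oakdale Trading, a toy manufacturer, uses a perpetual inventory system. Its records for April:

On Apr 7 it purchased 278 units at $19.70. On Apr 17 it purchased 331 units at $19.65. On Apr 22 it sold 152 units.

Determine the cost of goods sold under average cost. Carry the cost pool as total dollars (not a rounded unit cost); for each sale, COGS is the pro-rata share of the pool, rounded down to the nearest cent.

After Apr 7: 278 on hand, pool $5,476.60 (≈ $19.7000 each)
After Apr 17: 609 on hand, pool $11,980.75 (≈ $19.6728 each)
Apr 22, sell 152: 152/609 × $11,980.75 → $2,990.26
Ending inventory (cost pool remaining) = $8,990.49

COGS = $2,990.26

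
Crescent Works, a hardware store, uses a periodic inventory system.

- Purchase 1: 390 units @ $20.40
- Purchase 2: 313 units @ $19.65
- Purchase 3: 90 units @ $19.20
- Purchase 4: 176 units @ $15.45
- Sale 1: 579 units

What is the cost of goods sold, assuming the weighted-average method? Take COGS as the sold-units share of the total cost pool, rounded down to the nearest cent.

COGS = $11,086.23

Sale 1, sell 579: 579/969 × $18,553.65 → $11,086.23
Ending inventory (cost pool remaining) = $7,467.42
Check: goods available $18,553.65 = COGS $11,086.23 + ending $7,467.42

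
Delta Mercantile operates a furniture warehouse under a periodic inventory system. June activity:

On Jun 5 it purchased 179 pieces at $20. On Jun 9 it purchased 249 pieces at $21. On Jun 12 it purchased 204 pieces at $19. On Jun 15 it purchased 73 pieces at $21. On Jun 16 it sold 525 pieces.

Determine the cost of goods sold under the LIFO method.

Jun 16, 525 sold [LIFO — newest first]: 73 @ $21 + 204 @ $19 + 248 @ $21 = $10,617
Ending inventory: 179 @ $20 + 1 @ $21 = $3,601

COGS = $10,617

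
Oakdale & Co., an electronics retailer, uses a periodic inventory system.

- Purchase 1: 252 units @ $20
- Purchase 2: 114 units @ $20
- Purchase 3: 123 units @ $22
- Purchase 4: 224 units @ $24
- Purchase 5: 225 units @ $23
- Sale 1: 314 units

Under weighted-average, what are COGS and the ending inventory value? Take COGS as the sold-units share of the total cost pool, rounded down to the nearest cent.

Sale 1, sell 314: 314/938 × $20,577.00 → $6,888.24
Ending inventory (cost pool remaining) = $13,688.76

COGS = $6,888.24; ending inventory = $13,688.76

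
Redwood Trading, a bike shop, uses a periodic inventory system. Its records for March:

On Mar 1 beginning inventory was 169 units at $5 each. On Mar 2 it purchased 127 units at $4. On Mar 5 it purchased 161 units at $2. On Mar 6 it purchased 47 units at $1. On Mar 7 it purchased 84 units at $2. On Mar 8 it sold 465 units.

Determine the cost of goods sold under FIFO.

COGS = $1,683

Mar 8, 465 sold [FIFO — oldest first]: 169 @ $5 + 127 @ $4 + 161 @ $2 + 8 @ $1 = $1,683
Ending inventory: 39 @ $1 + 84 @ $2 = $207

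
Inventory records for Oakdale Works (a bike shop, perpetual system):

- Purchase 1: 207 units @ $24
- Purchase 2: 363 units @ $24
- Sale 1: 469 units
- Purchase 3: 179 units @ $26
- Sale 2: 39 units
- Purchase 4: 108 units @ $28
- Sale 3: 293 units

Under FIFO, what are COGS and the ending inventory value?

Sale 1 (469) [FIFO — oldest first]: 207 @ $24 + 262 @ $24 = $11,256
Sale 2 (39) [FIFO — oldest first]: 39 @ $24 = $936
Sale 3 (293) [FIFO — oldest first]: 62 @ $24 + 179 @ $26 + 52 @ $28 = $7,598
Total COGS = $11,256 + $936 + $7,598 = $19,790
Ending inventory: 56 @ $28 = $1,568

COGS = $19,790; ending inventory = $1,568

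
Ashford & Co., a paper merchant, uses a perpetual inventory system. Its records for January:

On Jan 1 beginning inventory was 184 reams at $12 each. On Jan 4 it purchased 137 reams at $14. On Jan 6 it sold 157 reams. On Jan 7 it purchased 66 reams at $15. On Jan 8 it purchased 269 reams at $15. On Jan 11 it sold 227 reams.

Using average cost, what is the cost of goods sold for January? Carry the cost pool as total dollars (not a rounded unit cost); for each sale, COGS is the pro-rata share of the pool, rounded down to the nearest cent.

COGS = $5,262.87

After Jan 1: 184 on hand, pool $2,208.00 (≈ $12.0000 each)
After Jan 4: 321 on hand, pool $4,126.00 (≈ $12.8536 each)
Jan 6, sell 157: 157/321 × $4,126.00 → $2,018.01
After Jan 7: 230 on hand, pool $3,097.99 (≈ $13.4695 each)
After Jan 8: 499 on hand, pool $7,132.99 (≈ $14.2946 each)
Jan 11, sell 227: 227/499 × $7,132.99 → $3,244.86
Total COGS = $2,018.01 + $3,244.86 = $5,262.87
Ending inventory (cost pool remaining) = $3,888.13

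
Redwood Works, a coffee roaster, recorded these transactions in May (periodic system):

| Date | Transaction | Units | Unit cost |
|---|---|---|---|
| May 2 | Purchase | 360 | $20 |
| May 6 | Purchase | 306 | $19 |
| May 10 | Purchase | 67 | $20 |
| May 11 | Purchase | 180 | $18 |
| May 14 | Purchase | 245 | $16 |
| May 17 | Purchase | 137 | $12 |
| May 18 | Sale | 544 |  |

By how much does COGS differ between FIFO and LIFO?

FIFO COGS: 360 @ $20 + 184 @ $19 = $10,696
LIFO COGS: 137 @ $12 + 245 @ $16 + 162 @ $18 = $8,480
Difference = |$10,696 − $8,480| = $2,216

$2,216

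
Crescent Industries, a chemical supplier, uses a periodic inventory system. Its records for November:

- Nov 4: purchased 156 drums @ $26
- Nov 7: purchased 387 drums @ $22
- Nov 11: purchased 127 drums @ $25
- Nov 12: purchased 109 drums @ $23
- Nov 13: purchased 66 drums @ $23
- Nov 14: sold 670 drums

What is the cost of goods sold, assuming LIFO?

Nov 14, 670 sold [LIFO — newest first]: 66 @ $23 + 109 @ $23 + 127 @ $25 + 368 @ $22 = $15,296
Ending inventory: 156 @ $26 + 19 @ $22 = $4,474

COGS = $15,296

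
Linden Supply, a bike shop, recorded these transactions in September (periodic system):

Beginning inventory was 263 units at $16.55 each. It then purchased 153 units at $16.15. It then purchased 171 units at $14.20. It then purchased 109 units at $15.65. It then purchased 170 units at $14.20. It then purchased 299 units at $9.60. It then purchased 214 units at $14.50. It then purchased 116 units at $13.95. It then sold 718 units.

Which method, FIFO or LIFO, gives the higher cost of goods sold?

FIFO COGS: 263 @ $16.55 + 153 @ $16.15 + 171 @ $14.20 + 109 @ $15.65 + 22 @ $14.20 = $11,270.05
LIFO COGS: 116 @ $13.95 + 214 @ $14.50 + 299 @ $9.60 + 89 @ $14.20 = $8,855.40

FIFO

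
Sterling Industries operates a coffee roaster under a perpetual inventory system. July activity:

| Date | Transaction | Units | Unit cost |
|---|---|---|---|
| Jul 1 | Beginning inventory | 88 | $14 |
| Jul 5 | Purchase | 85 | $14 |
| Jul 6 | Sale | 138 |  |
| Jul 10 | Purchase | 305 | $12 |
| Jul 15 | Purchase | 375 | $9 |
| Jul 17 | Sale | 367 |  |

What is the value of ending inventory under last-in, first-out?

Jul 6, 138 sold [LIFO — newest first]: 85 @ $14 + 53 @ $14 = $1,932
Jul 17, 367 sold [LIFO — newest first]: 367 @ $9 = $3,303
Total COGS = $1,932 + $3,303 = $5,235
Ending inventory: 35 @ $14 + 305 @ $12 + 8 @ $9 = $4,222
Check: goods available $9,457 = COGS $5,235 + ending $4,222

Ending inventory = $4,222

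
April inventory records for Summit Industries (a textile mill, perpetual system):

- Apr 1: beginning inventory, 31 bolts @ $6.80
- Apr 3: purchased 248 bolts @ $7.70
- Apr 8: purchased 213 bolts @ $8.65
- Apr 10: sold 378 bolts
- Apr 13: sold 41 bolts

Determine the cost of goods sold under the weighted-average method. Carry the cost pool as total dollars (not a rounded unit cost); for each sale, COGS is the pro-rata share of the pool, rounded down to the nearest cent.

After Apr 1: 31 on hand, pool $210.80 (≈ $6.8000 each)
After Apr 3: 279 on hand, pool $2,120.40 (≈ $7.6000 each)
After Apr 8: 492 on hand, pool $3,962.85 (≈ $8.0546 each)
Apr 10, sell 378: 378/492 × $3,962.85 → $3,044.62
Apr 13, sell 41: 41/114 × $918.23 → $330.24
Total COGS = $3,044.62 + $330.24 = $3,374.86
Ending inventory (cost pool remaining) = $587.99

COGS = $3,374.86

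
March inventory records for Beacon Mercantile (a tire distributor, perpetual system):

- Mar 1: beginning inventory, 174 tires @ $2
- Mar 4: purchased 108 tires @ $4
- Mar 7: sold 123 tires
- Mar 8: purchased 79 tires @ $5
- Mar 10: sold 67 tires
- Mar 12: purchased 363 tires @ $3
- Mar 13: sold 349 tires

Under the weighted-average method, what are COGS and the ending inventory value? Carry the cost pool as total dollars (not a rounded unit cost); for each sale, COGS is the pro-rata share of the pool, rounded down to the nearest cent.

COGS = $1,678.93; ending inventory = $585.07

After Mar 1: 174 on hand, pool $348.00 (≈ $2.0000 each)
After Mar 4: 282 on hand, pool $780.00 (≈ $2.7660 each)
Mar 7, sell 123: 123/282 × $780.00 → $340.21
After Mar 8: 238 on hand, pool $834.79 (≈ $3.5075 each)
Mar 10, sell 67: 67/238 × $834.79 → $235.00
After Mar 12: 534 on hand, pool $1,688.79 (≈ $3.1625 each)
Mar 13, sell 349: 349/534 × $1,688.79 → $1,103.72
Total COGS = $340.21 + $235.00 + $1,103.72 = $1,678.93
Ending inventory (cost pool remaining) = $585.07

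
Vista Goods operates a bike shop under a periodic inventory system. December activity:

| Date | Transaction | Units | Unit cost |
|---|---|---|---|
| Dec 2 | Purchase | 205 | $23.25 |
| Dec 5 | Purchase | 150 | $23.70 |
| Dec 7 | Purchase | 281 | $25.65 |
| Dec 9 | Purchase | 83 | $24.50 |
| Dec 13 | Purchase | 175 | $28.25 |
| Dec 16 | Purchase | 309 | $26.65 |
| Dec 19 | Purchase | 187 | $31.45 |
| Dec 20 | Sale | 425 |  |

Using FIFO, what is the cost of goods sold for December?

COGS = $10,116.75

Dec 20, 425 sold [FIFO — oldest first]: 205 @ $23.25 + 150 @ $23.70 + 70 @ $25.65 = $10,116.75
Ending inventory: 211 @ $25.65 + 83 @ $24.50 + 175 @ $28.25 + 309 @ $26.65 + 187 @ $31.45 = $26,505.40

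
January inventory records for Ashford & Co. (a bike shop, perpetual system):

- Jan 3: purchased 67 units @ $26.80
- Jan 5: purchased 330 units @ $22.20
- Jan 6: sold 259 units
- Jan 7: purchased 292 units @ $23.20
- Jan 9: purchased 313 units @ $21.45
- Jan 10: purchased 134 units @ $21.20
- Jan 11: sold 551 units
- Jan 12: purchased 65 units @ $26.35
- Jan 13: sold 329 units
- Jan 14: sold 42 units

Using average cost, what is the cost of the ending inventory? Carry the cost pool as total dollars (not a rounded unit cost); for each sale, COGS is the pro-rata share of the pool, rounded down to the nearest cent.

Ending inventory = $458.38

After Jan 3: 67 on hand, pool $1,795.60 (≈ $26.8000 each)
After Jan 5: 397 on hand, pool $9,121.60 (≈ $22.9763 each)
Jan 6, sell 259: 259/397 × $9,121.60 → $5,950.86
After Jan 7: 430 on hand, pool $9,945.14 (≈ $23.1282 each)
After Jan 9: 743 on hand, pool $16,658.99 (≈ $22.4213 each)
After Jan 10: 877 on hand, pool $19,499.79 (≈ $22.2347 each)
Jan 11, sell 551: 551/877 × $19,499.79 → $12,251.29
After Jan 12: 391 on hand, pool $8,961.25 (≈ $22.9188 each)
Jan 13, sell 329: 329/391 × $8,961.25 → $7,540.28
Jan 14, sell 42: 42/62 × $1,420.97 → $962.59
Total COGS = $5,950.86 + $12,251.29 + $7,540.28 + $962.59 = $26,705.02
Ending inventory (cost pool remaining) = $458.38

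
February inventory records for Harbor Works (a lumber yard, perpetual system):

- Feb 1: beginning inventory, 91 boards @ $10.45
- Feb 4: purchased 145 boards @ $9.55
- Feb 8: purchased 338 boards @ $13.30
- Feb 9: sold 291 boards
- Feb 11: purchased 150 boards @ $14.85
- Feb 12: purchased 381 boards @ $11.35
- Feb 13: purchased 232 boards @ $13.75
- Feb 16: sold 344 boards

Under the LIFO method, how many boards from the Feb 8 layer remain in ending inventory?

47

Feb 9, 291 sold [LIFO — newest first]: 291 @ $13.30 = $3,870.30
Feb 16, 344 sold [LIFO — newest first]: 232 @ $13.75 + 112 @ $11.35 = $4,461.20
Total COGS = $3,870.30 + $4,461.20 = $8,331.50
Ending inventory: 91 @ $10.45 + 145 @ $9.55 + 47 @ $13.30 + 150 @ $14.85 + 269 @ $11.35 = $8,241.45
Check: goods available $16,572.95 = COGS $8,331.50 + ending $8,241.45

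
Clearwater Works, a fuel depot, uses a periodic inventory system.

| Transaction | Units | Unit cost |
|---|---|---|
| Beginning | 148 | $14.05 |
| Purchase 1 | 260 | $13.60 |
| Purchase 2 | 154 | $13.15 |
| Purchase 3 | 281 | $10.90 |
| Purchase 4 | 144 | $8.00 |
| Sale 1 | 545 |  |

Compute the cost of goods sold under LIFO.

Sale 1 (545) [LIFO — newest first]: 144 @ $8.00 + 281 @ $10.90 + 120 @ $13.15 = $5,792.90
Ending inventory: 148 @ $14.05 + 260 @ $13.60 + 34 @ $13.15 = $6,062.50
Check: goods available $11,855.40 = COGS $5,792.90 + ending $6,062.50

COGS = $5,792.90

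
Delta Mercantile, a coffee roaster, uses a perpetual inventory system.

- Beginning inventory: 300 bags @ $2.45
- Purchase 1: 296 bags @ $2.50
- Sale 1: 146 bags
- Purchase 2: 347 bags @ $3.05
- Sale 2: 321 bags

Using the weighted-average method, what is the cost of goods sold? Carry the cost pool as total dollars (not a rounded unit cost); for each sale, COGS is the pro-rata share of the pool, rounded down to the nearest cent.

After Beginning: 300 on hand, pool $735.00 (≈ $2.4500 each)
After Purchase 1: 596 on hand, pool $1,475.00 (≈ $2.4748 each)
Sale 1, sell 146: 146/596 × $1,475.00 → $361.32
After Purchase 2: 797 on hand, pool $2,172.03 (≈ $2.7253 each)
Sale 2, sell 321: 321/797 × $2,172.03 → $874.80
Total COGS = $361.32 + $874.80 = $1,236.12
Ending inventory (cost pool remaining) = $1,297.23
Check: goods available $2,533.35 = COGS $1,236.12 + ending $1,297.23

COGS = $1,236.12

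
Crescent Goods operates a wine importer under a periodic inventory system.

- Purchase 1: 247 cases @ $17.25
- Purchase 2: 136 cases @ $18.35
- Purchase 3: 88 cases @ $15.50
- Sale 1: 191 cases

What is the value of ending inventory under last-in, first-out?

Ending inventory = $4,866.30

Sale 1 (191) [LIFO — newest first]: 88 @ $15.50 + 103 @ $18.35 = $3,254.05
Ending inventory: 247 @ $17.25 + 33 @ $18.35 = $4,866.30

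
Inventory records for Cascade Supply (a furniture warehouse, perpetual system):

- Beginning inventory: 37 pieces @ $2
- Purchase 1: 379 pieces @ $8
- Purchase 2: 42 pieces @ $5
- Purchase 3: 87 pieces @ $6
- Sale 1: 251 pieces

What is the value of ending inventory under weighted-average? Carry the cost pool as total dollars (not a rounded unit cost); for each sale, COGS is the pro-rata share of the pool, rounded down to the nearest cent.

After Beginning: 37 on hand, pool $74.00 (≈ $2.0000 each)
After Purchase 1: 416 on hand, pool $3,106.00 (≈ $7.4663 each)
After Purchase 2: 458 on hand, pool $3,316.00 (≈ $7.2402 each)
After Purchase 3: 545 on hand, pool $3,838.00 (≈ $7.0422 each)
Sale 1, sell 251: 251/545 × $3,838.00 → $1,767.59
Ending inventory (cost pool remaining) = $2,070.41

Ending inventory = $2,070.41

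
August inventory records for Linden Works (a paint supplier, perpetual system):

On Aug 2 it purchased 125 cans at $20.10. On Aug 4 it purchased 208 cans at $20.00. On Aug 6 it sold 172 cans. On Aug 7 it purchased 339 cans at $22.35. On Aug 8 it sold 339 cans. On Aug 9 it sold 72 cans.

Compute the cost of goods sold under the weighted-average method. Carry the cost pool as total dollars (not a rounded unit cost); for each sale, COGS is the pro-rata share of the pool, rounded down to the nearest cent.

COGS = $12,326.26

After Aug 2: 125 on hand, pool $2,512.50 (≈ $20.1000 each)
After Aug 4: 333 on hand, pool $6,672.50 (≈ $20.0375 each)
Aug 6, sell 172: 172/333 × $6,672.50 → $3,446.45
After Aug 7: 500 on hand, pool $10,802.70 (≈ $21.6054 each)
Aug 8, sell 339: 339/500 × $10,802.70 → $7,324.23
Aug 9, sell 72: 72/161 × $3,478.47 → $1,555.58
Total COGS = $3,446.45 + $7,324.23 + $1,555.58 = $12,326.26
Ending inventory (cost pool remaining) = $1,922.89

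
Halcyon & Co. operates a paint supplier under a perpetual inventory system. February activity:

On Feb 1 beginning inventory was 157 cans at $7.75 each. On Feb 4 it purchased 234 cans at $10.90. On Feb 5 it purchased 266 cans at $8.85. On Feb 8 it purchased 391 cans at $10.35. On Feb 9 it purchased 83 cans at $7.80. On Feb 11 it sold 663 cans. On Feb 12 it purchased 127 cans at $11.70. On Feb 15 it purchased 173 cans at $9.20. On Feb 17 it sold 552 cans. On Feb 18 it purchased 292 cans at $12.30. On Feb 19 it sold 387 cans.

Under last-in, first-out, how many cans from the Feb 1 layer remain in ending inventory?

121

Feb 11, 663 sold [LIFO — newest first]: 83 @ $7.80 + 391 @ $10.35 + 189 @ $8.85 = $6,366.90
Feb 17, 552 sold [LIFO — newest first]: 173 @ $9.20 + 127 @ $11.70 + 77 @ $8.85 + 175 @ $10.90 = $5,666.45
Feb 19, 387 sold [LIFO — newest first]: 292 @ $12.30 + 59 @ $10.90 + 36 @ $7.75 = $4,513.70
Total COGS = $6,366.90 + $5,666.45 + $4,513.70 = $16,547.05
Ending inventory: 121 @ $7.75 = $937.75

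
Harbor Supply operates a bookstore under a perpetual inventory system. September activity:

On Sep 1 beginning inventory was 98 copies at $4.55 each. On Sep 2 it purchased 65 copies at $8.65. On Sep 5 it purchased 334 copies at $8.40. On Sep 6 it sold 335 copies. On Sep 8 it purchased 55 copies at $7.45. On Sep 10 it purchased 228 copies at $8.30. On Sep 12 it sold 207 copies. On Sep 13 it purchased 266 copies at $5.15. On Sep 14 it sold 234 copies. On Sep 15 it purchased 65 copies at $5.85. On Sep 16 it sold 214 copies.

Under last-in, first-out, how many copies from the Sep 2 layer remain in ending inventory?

23

Sep 6, 335 sold [LIFO — newest first]: 334 @ $8.40 + 1 @ $8.65 = $2,814.25
Sep 12, 207 sold [LIFO — newest first]: 207 @ $8.30 = $1,718.10
Sep 14, 234 sold [LIFO — newest first]: 234 @ $5.15 = $1,205.10
Sep 16, 214 sold [LIFO — newest first]: 65 @ $5.85 + 32 @ $5.15 + 21 @ $8.30 + 55 @ $7.45 + 41 @ $8.65 = $1,483.75
Total COGS = $2,814.25 + $1,718.10 + $1,205.10 + $1,483.75 = $7,221.20
Ending inventory: 98 @ $4.55 + 23 @ $8.65 = $644.85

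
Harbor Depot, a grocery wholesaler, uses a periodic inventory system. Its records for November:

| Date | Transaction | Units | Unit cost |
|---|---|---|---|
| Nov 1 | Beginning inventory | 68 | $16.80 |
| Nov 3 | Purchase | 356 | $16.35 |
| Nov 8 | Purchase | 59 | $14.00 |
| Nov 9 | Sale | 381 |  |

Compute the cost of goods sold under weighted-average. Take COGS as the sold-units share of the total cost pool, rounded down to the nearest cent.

COGS = $6,144.11

Nov 9, sell 381: 381/483 × $7,789.00 → $6,144.11
Ending inventory (cost pool remaining) = $1,644.89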